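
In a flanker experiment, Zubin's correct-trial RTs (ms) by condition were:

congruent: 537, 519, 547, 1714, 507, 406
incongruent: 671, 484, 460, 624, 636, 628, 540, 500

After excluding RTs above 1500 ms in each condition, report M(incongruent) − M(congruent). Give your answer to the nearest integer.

congruent: exclude 1714
M(congruent) = 2516/5 = 503.200
M(incongruent) = 4543/8 = 567.875
Difference = 567.875 − 503.200 = 64.675 ms

65 ms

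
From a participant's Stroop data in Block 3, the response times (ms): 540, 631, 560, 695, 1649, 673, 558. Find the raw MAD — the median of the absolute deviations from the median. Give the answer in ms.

Sorted: 540, 558, 560, 631, 673, 695, 1649 → median = 631
|x − 631|: 91, 0, 71, 64, 1018, 42, 73
Sorted deviations: 0, 42, 64, 71, 73, 91, 1018 → MAD = 71

71 ms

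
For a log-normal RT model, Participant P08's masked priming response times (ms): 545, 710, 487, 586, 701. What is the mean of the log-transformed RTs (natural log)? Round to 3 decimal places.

6.396

ln(RT): 6.3008, 6.5653, 6.1883, 6.3733, 6.5525
Σ ln(RT) = 31.9801
Mean = 31.9801/5 = 6.39603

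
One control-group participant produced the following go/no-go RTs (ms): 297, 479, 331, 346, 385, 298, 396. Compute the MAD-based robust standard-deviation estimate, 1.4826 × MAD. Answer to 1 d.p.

Sorted: 297, 298, 331, 346, 385, 396, 479 → median = 346
|x − 346| sorted: 0, 15, 39, 48, 49, 50, 133 → MAD = 48
Robust SD ≈ 1.4826 × 48 = 71.165

71.2 ms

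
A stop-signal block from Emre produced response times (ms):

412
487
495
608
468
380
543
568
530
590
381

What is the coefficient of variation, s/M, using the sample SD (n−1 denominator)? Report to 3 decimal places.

n = 11, Σ = 5462, M = 496.5455
Σ(x−M)² = 64528.727; s = √(64528.727/10) = 80.3298
CV = 80.3298 / 496.5455 = 0.16178

0.162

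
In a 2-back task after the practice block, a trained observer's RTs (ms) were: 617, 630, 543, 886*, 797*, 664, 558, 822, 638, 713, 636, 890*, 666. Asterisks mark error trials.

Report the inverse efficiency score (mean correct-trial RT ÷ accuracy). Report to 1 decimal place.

Correct trials (n=10): 617, 630, 543, 664, 558, 822, 638, 713, 636, 666
Mean correct RT = 6487/10 = 648.7000 ms
Proportion correct = 10/13
IES = 648.7000 / (10/13) = 843.310 ms

843.3 ms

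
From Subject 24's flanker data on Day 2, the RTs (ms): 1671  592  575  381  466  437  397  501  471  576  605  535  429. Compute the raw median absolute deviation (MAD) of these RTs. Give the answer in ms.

Sorted: 381, 397, 429, 437, 466, 471, 501, 535, 575, 576, 592, 605, 1671 → median = 501
|x − 501|: 1170, 91, 74, 120, 35, 64, 104, 0, 30, 75, 104, 34, 72
Sorted deviations: 0, 30, 34, 35, 64, 72, 74, 75, 91, 104, 104, 120, 1170 → MAD = 74

74 ms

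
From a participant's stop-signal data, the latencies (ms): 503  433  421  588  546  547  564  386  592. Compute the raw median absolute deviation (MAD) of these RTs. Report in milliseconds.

Sorted: 386, 421, 433, 503, 546, 547, 564, 588, 592 → median = 546
|x − 546|: 43, 113, 125, 42, 0, 1, 18, 160, 46
Sorted deviations: 0, 1, 18, 42, 43, 46, 113, 125, 160 → MAD = 43

43 ms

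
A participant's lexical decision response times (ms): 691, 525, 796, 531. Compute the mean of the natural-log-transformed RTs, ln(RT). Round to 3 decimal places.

ln(RT): 6.5381, 6.2634, 6.6796, 6.2748
Σ ln(RT) = 25.7559
Mean = 25.7559/4 = 6.43897

6.439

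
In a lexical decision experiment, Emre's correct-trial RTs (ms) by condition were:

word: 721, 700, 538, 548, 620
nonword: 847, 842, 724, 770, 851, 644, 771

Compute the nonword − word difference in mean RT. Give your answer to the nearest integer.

153 ms

M(word) = 3127/5 = 625.400
M(nonword) = 5449/7 = 778.429
Difference = 778.429 − 625.400 = 153.029 ms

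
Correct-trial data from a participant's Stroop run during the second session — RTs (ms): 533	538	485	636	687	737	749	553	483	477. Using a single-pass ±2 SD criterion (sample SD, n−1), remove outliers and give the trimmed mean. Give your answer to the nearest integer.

588 ms

n = 10, ΣRT = 5878, M = 587.800
Σ(x−M)² = 100931.60; s = √(100931.60/9) = 105.899
Cutoffs: 587.800 ± 2·105.899 → [376.0, 799.6]
No RTs fall outside the cutoffs; all 10 retained. Mean = 5878/10 = 587.800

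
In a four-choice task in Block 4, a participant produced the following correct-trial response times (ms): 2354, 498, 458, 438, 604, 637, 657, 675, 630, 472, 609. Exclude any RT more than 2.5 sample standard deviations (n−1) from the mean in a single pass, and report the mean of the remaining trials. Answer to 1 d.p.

567.8 ms

n = 11, ΣRT = 8032, M = 730.182
Σ(x−M)² = 2974531.64; s = √(2974531.64/10) = 545.393
Cutoffs: 730.182 ± 2.5·545.393 → [-633.3, 2093.7]
Outside: 2354 → excluded.
Retained (n=10): Σ = 5678, mean = 5678/10 = 567.800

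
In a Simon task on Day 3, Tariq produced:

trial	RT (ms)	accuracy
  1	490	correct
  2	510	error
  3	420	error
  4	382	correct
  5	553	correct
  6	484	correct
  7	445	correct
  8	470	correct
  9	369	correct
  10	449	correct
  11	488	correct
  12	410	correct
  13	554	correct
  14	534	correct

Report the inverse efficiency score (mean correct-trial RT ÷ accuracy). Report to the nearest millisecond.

Correct trials (n=12): 490, 382, 553, 484, 445, 470, 369, 449, 488, 410, 554, 534
Mean correct RT = 5628/12 = 469.0000 ms
Proportion correct = 12/14
IES = 469.0000 / (12/14) = 547.167 ms

547 ms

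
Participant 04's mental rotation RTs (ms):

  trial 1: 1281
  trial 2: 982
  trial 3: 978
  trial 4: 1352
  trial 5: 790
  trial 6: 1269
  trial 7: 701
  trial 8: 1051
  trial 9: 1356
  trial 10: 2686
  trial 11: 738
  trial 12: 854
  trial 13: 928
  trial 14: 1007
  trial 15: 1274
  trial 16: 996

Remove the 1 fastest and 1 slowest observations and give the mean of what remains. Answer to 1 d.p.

1061.1 ms

Sorted: 701, 738, 790, 854, 928, 978, 982, 996, 1007, 1051, 1269, 1274, 1281, 1352, 1356, 2686
Drop lowest 1 (701) and highest 1 (2686)
Remaining (n=14): Σ = 14856, mean = 14856/14 = 1061.143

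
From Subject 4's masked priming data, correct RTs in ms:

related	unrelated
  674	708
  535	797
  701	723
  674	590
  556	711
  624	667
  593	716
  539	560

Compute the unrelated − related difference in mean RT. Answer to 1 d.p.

72.0 ms

M(related) = 4896/8 = 612.000
M(unrelated) = 5472/8 = 684.000
Difference = 684.000 − 612.000 = 72.000 ms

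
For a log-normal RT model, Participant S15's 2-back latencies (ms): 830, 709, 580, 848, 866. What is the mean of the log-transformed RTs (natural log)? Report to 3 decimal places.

6.631

ln(RT): 6.7214, 6.5639, 6.3630, 6.7429, 6.7639
Σ ln(RT) = 33.1551
Mean = 33.1551/5 = 6.63101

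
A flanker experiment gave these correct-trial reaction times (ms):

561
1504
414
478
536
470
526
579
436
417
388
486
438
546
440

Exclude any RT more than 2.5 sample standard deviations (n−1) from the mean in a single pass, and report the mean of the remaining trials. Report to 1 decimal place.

479.6 ms

n = 15, ΣRT = 8219, M = 547.933
Σ(x−M)² = 1027550.93; s = √(1027550.93/14) = 270.918
Cutoffs: 547.933 ± 2.5·270.918 → [-129.4, 1225.2]
Outside: 1504 → excluded.
Retained (n=14): Σ = 6715, mean = 6715/14 = 479.643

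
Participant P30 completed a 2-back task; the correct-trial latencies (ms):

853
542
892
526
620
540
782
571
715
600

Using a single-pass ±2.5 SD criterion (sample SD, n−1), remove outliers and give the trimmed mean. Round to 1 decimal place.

n = 10, ΣRT = 6641, M = 664.100
Σ(x−M)² = 168214.90; s = √(168214.90/9) = 136.713
Cutoffs: 664.100 ± 2.5·136.713 → [322.3, 1005.9]
No RTs fall outside the cutoffs; all 10 retained. Mean = 6641/10 = 664.100

664.1 ms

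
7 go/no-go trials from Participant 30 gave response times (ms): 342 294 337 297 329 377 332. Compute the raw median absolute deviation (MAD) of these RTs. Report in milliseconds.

Sorted: 294, 297, 329, 332, 337, 342, 377 → median = 332
|x − 332|: 10, 38, 5, 35, 3, 45, 0
Sorted deviations: 0, 3, 5, 10, 35, 38, 45 → MAD = 10

10 ms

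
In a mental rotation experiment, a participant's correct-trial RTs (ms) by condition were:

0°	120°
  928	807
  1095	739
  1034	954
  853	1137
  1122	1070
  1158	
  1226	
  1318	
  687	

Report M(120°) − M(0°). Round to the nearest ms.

-105 ms

M(0°) = 9421/9 = 1046.778
M(120°) = 4707/5 = 941.400
Difference = 941.400 − 1046.778 = -105.378 ms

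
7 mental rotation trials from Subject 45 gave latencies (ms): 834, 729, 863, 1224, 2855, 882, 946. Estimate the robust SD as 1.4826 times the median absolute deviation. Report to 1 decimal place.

94.9 ms

Sorted: 729, 834, 863, 882, 946, 1224, 2855 → median = 882
|x − 882| sorted: 0, 19, 48, 64, 153, 342, 1973 → MAD = 64
Robust SD ≈ 1.4826 × 64 = 94.886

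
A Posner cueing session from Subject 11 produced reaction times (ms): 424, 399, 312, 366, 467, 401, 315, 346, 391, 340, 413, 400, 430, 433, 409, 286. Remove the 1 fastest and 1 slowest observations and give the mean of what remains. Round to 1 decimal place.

Sorted: 286, 312, 315, 340, 346, 366, 391, 399, 400, 401, 409, 413, 424, 430, 433, 467
Drop lowest 1 (286) and highest 1 (467)
Remaining (n=14): Σ = 5379, mean = 5379/14 = 384.214

384.2 ms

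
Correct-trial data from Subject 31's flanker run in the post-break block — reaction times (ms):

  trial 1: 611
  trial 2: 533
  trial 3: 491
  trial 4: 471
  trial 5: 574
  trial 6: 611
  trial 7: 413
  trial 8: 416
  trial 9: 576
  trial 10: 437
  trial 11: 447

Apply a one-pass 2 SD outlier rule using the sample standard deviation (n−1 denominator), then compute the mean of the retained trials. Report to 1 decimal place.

507.3 ms

n = 11, ΣRT = 5580, M = 507.273
Σ(x−M)² = 58726.18; s = √(58726.18/10) = 76.633
Cutoffs: 507.273 ± 2·76.633 → [354.0, 660.5]
No RTs fall outside the cutoffs; all 11 retained. Mean = 5580/11 = 507.273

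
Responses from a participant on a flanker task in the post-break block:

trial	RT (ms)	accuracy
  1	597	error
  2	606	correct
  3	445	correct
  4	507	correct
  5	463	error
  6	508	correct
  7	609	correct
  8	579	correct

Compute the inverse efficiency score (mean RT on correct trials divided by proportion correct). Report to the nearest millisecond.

723 ms

Correct trials (n=6): 606, 445, 507, 508, 609, 579
Mean correct RT = 3254/6 = 542.3333 ms
Proportion correct = 6/8
IES = 542.3333 / (6/8) = 723.111 ms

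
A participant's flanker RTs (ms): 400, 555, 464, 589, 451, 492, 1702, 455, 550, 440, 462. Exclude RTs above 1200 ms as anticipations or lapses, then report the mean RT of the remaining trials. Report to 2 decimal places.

Excluded: 1702
Retained (n=10): Σ = 4858
Mean = 4858/10 = 485.8000

485.80 ms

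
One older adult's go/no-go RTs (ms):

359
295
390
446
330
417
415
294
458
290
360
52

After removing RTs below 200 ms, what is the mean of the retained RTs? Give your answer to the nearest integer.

369 ms

Excluded: 52
Retained (n=11): Σ = 4054
Mean = 4054/11 = 368.5455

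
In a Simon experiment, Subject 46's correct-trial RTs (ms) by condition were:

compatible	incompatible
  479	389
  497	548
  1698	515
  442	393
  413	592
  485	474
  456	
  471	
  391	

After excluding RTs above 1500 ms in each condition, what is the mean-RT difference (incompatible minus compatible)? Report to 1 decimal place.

compatible: exclude 1698
M(compatible) = 3634/8 = 454.250
M(incompatible) = 2911/6 = 485.167
Difference = 485.167 − 454.250 = 30.917 ms

30.9 ms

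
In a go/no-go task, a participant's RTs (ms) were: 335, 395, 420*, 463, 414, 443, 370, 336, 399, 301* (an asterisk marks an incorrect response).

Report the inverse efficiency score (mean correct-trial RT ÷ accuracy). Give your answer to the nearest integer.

493 ms

Correct trials (n=8): 335, 395, 463, 414, 443, 370, 336, 399
Mean correct RT = 3155/8 = 394.3750 ms
Proportion correct = 8/10
IES = 394.3750 / (8/10) = 492.969 ms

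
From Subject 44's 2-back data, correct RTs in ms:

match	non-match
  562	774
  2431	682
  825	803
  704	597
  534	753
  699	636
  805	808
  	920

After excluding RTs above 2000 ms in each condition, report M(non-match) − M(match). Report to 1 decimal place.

match: exclude 2431
M(match) = 4129/6 = 688.167
M(non-match) = 5973/8 = 746.625
Difference = 746.625 − 688.167 = 58.458 ms

58.5 ms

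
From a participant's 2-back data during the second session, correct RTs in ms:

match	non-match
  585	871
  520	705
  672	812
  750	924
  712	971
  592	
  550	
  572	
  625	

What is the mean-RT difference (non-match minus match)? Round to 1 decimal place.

M(match) = 5578/9 = 619.778
M(non-match) = 4283/5 = 856.600
Difference = 856.600 − 619.778 = 236.822 ms

236.8 ms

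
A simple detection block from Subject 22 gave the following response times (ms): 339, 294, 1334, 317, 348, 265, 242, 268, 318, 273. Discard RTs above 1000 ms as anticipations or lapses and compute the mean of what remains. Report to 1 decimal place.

Excluded: 1334
Retained (n=9): Σ = 2664
Mean = 2664/9 = 296.0000

296.0 ms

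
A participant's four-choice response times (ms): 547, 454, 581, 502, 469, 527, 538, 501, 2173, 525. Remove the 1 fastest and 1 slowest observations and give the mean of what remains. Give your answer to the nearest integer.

Sorted: 454, 469, 501, 502, 525, 527, 538, 547, 581, 2173
Drop lowest 1 (454) and highest 1 (2173)
Remaining (n=8): Σ = 4190, mean = 4190/8 = 523.750

524 ms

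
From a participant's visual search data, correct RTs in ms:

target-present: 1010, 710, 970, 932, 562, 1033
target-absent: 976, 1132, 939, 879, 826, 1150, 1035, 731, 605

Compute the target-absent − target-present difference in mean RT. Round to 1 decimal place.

M(target-present) = 5217/6 = 869.500
M(target-absent) = 8273/9 = 919.222
Difference = 919.222 − 869.500 = 49.722 ms

49.7 ms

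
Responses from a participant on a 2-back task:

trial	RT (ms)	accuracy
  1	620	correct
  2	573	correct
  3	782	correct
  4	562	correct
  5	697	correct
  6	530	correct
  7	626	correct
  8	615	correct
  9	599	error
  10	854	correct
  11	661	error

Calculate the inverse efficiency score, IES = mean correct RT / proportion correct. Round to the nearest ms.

796 ms

Correct trials (n=9): 620, 573, 782, 562, 697, 530, 626, 615, 854
Mean correct RT = 5859/9 = 651.0000 ms
Proportion correct = 9/11
IES = 651.0000 / (9/11) = 795.667 ms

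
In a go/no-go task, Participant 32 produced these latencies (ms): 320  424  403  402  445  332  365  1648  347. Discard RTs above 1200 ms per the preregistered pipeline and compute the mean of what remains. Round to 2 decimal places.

Excluded: 1648
Retained (n=8): Σ = 3038
Mean = 3038/8 = 379.7500

379.75 ms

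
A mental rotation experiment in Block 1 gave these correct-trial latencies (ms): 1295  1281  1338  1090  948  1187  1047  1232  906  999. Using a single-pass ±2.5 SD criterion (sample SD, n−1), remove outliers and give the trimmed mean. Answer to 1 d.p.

n = 10, ΣRT = 11323, M = 1132.300
Σ(x−M)² = 215840.10; s = √(215840.10/9) = 154.862
Cutoffs: 1132.300 ± 2.5·154.862 → [745.1, 1519.5]
No RTs fall outside the cutoffs; all 10 retained. Mean = 11323/10 = 1132.300

1132.3 ms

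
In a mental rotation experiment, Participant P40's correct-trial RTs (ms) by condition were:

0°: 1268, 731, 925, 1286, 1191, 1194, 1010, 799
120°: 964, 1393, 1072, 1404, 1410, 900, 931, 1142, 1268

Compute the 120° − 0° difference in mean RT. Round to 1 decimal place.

M(0°) = 8404/8 = 1050.500
M(120°) = 10484/9 = 1164.889
Difference = 1164.889 − 1050.500 = 114.389 ms

114.4 ms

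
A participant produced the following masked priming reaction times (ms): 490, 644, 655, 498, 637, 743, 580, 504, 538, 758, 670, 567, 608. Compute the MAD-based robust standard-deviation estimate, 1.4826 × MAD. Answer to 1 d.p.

Sorted: 490, 498, 504, 538, 567, 580, 608, 637, 644, 655, 670, 743, 758 → median = 608
|x − 608| sorted: 0, 28, 29, 36, 41, 47, 62, 70, 104, 110, 118, 135, 150 → MAD = 62
Robust SD ≈ 1.4826 × 62 = 91.921

91.9 ms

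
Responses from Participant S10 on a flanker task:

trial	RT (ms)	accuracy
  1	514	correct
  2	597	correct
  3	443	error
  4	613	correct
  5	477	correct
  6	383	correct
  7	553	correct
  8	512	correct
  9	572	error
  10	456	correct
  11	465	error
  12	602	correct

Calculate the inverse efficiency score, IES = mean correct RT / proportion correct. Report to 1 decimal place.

Correct trials (n=9): 514, 597, 613, 477, 383, 553, 512, 456, 602
Mean correct RT = 4707/9 = 523.0000 ms
Proportion correct = 9/12
IES = 523.0000 / (9/12) = 697.333 ms

697.3 ms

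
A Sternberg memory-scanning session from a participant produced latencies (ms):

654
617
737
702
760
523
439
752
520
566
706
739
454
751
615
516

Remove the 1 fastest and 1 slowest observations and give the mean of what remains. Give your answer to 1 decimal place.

632.3 ms

Sorted: 439, 454, 516, 520, 523, 566, 615, 617, 654, 702, 706, 737, 739, 751, 752, 760
Drop lowest 1 (439) and highest 1 (760)
Remaining (n=14): Σ = 8852, mean = 8852/14 = 632.286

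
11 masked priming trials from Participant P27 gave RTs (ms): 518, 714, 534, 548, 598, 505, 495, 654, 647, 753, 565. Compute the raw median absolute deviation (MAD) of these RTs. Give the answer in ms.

60 ms

Sorted: 495, 505, 518, 534, 548, 565, 598, 647, 654, 714, 753 → median = 565
|x − 565|: 47, 149, 31, 17, 33, 60, 70, 89, 82, 188, 0
Sorted deviations: 0, 17, 31, 33, 47, 60, 70, 82, 89, 149, 188 → MAD = 60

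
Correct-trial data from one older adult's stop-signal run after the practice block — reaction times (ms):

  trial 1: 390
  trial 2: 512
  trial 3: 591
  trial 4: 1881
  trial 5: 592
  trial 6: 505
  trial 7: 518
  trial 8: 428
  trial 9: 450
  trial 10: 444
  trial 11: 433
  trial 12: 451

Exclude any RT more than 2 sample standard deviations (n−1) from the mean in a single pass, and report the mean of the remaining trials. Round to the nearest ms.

n = 12, ΣRT = 7195, M = 599.583
Σ(x−M)² = 1835206.92; s = √(1835206.92/11) = 408.457
Cutoffs: 599.583 ± 2·408.457 → [-217.3, 1416.5]
Outside: 1881 → excluded.
Retained (n=11): Σ = 5314, mean = 5314/11 = 483.091

483 ms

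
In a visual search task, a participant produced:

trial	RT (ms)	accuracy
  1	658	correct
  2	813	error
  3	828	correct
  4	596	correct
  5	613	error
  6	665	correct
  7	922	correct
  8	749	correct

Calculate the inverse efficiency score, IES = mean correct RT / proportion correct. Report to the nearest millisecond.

Correct trials (n=6): 658, 828, 596, 665, 922, 749
Mean correct RT = 4418/6 = 736.3333 ms
Proportion correct = 6/8
IES = 736.3333 / (6/8) = 981.778 ms

982 ms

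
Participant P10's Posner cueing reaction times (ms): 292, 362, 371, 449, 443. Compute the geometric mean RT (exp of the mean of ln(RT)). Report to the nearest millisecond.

ln(RT): 5.6768, 5.8916, 5.9162, 6.1070, 6.0936
Mean ln(RT) = 29.6852/5 = 5.93704
Geometric mean = exp(5.93704) = 378.81 ms

379 ms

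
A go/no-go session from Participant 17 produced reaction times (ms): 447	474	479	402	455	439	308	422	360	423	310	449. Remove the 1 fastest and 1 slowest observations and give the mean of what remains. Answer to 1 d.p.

418.1 ms

Sorted: 308, 310, 360, 402, 422, 423, 439, 447, 449, 455, 474, 479
Drop lowest 1 (308) and highest 1 (479)
Remaining (n=10): Σ = 4181, mean = 4181/10 = 418.100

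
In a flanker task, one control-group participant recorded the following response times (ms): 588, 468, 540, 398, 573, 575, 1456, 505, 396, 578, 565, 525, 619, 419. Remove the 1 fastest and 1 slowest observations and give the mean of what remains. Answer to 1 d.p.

529.4 ms

Sorted: 396, 398, 419, 468, 505, 525, 540, 565, 573, 575, 578, 588, 619, 1456
Drop lowest 1 (396) and highest 1 (1456)
Remaining (n=12): Σ = 6353, mean = 6353/12 = 529.417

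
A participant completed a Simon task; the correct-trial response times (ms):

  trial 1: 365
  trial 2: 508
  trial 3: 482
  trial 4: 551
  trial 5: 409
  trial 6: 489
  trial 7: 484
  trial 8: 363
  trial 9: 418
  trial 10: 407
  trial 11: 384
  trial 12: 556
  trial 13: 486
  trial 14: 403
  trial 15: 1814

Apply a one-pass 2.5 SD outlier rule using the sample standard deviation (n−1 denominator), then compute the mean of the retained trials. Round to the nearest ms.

450 ms

n = 15, ΣRT = 8119, M = 541.267
Σ(x−M)² = 1791262.93; s = √(1791262.93/14) = 357.697
Cutoffs: 541.267 ± 2.5·357.697 → [-353.0, 1435.5]
Outside: 1814 → excluded.
Retained (n=14): Σ = 6305, mean = 6305/14 = 450.357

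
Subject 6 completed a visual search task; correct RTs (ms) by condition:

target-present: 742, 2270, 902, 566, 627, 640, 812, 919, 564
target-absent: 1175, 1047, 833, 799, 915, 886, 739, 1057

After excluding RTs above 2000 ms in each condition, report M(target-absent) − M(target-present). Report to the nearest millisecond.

target-present: exclude 2270
M(target-present) = 5772/8 = 721.500
M(target-absent) = 7451/8 = 931.375
Difference = 931.375 − 721.500 = 209.875 ms

210 ms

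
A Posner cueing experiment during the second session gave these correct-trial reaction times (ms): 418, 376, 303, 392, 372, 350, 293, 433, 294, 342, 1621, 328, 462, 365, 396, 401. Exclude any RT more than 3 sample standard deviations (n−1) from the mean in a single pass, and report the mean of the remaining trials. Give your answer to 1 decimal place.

n = 16, ΣRT = 7146, M = 446.625
Σ(x−M)² = 1507123.75; s = √(1507123.75/15) = 316.978
Cutoffs: 446.625 ± 3·316.978 → [-504.3, 1397.6]
Outside: 1621 → excluded.
Retained (n=15): Σ = 5525, mean = 5525/15 = 368.333

368.3 ms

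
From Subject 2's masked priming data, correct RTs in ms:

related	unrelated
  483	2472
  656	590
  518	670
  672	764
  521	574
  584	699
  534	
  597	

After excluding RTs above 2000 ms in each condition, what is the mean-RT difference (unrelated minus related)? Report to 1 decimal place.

unrelated: exclude 2472
M(related) = 4565/8 = 570.625
M(unrelated) = 3297/5 = 659.400
Difference = 659.400 − 570.625 = 88.775 ms

88.8 ms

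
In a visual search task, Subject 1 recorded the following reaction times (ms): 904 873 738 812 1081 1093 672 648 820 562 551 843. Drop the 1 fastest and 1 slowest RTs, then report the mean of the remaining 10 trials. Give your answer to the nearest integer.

795 ms

Sorted: 551, 562, 648, 672, 738, 812, 820, 843, 873, 904, 1081, 1093
Drop lowest 1 (551) and highest 1 (1093)
Remaining (n=10): Σ = 7953, mean = 7953/10 = 795.300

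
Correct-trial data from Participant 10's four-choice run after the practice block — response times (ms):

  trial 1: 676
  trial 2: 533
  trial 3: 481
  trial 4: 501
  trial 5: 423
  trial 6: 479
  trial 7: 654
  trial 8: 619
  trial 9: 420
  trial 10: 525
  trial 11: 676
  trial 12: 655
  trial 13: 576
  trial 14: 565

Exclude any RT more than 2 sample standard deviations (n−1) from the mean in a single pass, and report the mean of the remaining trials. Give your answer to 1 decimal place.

555.9 ms

n = 14, ΣRT = 7783, M = 555.929
Σ(x−M)² = 104908.93; s = √(104908.93/13) = 89.833
Cutoffs: 555.929 ± 2·89.833 → [376.3, 735.6]
No RTs fall outside the cutoffs; all 14 retained. Mean = 7783/14 = 555.929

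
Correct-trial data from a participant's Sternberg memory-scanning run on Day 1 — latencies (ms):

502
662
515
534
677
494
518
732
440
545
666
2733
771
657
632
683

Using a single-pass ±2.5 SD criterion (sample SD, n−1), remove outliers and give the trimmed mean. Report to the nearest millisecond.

n = 16, ΣRT = 11761, M = 735.062
Σ(x−M)² = 4397544.94; s = √(4397544.94/15) = 541.451
Cutoffs: 735.062 ± 2.5·541.451 → [-618.6, 2088.7]
Outside: 2733 → excluded.
Retained (n=15): Σ = 9028, mean = 9028/15 = 601.867

602 ms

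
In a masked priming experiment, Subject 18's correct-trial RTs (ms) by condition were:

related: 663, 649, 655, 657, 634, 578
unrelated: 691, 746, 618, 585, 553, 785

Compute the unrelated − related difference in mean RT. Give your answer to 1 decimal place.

M(related) = 3836/6 = 639.333
M(unrelated) = 3978/6 = 663.000
Difference = 663.000 − 639.333 = 23.667 ms

23.7 ms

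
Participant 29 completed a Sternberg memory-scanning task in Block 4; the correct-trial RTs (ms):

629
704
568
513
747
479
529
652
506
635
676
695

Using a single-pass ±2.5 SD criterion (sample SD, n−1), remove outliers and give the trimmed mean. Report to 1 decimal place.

611.1 ms

n = 12, ΣRT = 7333, M = 611.083
Σ(x−M)² = 87632.92; s = √(87632.92/11) = 89.256
Cutoffs: 611.083 ± 2.5·89.256 → [387.9, 834.2]
No RTs fall outside the cutoffs; all 12 retained. Mean = 7333/12 = 611.083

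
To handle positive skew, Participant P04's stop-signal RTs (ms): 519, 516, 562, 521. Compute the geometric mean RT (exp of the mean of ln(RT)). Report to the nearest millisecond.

529 ms

ln(RT): 6.2519, 6.2461, 6.3315, 6.2558
Mean ln(RT) = 25.0853/4 = 6.27132
Geometric mean = exp(6.27132) = 529.17 ms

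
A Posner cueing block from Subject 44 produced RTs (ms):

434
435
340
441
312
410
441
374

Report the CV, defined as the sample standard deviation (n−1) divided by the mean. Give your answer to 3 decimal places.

n = 8, Σ = 3187, M = 398.3750
Σ(x−M)² = 17841.875; s = √(17841.875/7) = 50.4860
CV = 50.4860 / 398.3750 = 0.12673

0.127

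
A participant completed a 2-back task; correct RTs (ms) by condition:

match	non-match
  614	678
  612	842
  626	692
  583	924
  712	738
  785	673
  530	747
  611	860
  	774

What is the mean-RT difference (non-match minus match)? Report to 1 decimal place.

135.7 ms

M(match) = 5073/8 = 634.125
M(non-match) = 6928/9 = 769.778
Difference = 769.778 − 634.125 = 135.653 ms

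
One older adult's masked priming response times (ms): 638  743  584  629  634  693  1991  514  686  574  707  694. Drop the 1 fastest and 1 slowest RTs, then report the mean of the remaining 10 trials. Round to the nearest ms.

Sorted: 514, 574, 584, 629, 634, 638, 686, 693, 694, 707, 743, 1991
Drop lowest 1 (514) and highest 1 (1991)
Remaining (n=10): Σ = 6582, mean = 6582/10 = 658.200

658 ms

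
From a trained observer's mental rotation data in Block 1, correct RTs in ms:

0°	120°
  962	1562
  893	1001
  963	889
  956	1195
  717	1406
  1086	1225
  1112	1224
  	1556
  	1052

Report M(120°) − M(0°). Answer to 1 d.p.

278.9 ms

M(0°) = 6689/7 = 955.571
M(120°) = 11110/9 = 1234.444
Difference = 1234.444 − 955.571 = 278.873 ms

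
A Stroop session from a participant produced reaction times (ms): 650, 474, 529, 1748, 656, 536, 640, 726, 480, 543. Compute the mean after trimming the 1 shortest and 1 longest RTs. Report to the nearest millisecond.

Sorted: 474, 480, 529, 536, 543, 640, 650, 656, 726, 1748
Drop lowest 1 (474) and highest 1 (1748)
Remaining (n=8): Σ = 4760, mean = 4760/8 = 595.000

595 ms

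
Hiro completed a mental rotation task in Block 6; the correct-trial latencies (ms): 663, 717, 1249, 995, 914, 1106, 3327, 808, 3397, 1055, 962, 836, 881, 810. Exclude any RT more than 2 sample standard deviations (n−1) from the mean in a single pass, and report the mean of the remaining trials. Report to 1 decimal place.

n = 14, ΣRT = 17720, M = 1265.714
Σ(x−M)² = 10564886.86; s = √(10564886.86/13) = 901.490
Cutoffs: 1265.714 ± 2·901.490 → [-537.3, 3068.7]
Outside: 3327, 3397 → excluded.
Retained (n=12): Σ = 10996, mean = 10996/12 = 916.333

916.3 ms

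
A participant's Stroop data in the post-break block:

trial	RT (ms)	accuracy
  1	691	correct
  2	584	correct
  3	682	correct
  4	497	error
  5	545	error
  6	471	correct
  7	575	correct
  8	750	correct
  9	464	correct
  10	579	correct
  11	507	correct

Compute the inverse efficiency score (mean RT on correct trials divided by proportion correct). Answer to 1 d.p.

Correct trials (n=9): 691, 584, 682, 471, 575, 750, 464, 579, 507
Mean correct RT = 5303/9 = 589.2222 ms
Proportion correct = 9/11
IES = 589.2222 / (9/11) = 720.160 ms

720.2 ms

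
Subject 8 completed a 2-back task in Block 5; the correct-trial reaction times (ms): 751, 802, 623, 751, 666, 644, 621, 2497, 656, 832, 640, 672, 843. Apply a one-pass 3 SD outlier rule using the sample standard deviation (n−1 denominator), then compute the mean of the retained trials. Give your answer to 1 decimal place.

708.4 ms

n = 13, ΣRT = 10998, M = 846.000
Σ(x−M)² = 3028362.00; s = √(3028362.00/12) = 502.358
Cutoffs: 846.000 ± 3·502.358 → [-661.1, 2353.1]
Outside: 2497 → excluded.
Retained (n=12): Σ = 8501, mean = 8501/12 = 708.417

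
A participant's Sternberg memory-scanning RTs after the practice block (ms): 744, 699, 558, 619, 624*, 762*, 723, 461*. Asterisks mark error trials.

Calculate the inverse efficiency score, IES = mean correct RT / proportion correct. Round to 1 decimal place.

Correct trials (n=5): 744, 699, 558, 619, 723
Mean correct RT = 3343/5 = 668.6000 ms
Proportion correct = 5/8
IES = 668.6000 / (5/8) = 1069.760 ms

1069.8 ms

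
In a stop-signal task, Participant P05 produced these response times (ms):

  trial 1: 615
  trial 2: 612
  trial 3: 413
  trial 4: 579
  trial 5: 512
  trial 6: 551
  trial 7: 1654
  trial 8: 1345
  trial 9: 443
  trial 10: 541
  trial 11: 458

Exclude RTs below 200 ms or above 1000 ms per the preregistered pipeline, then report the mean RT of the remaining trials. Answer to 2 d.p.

Excluded: 1345, 1654
Retained (n=9): Σ = 4724
Mean = 4724/9 = 524.8889

524.89 ms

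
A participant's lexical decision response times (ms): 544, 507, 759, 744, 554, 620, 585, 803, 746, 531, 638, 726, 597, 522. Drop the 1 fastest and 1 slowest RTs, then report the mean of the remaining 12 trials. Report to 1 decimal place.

630.5 ms

Sorted: 507, 522, 531, 544, 554, 585, 597, 620, 638, 726, 744, 746, 759, 803
Drop lowest 1 (507) and highest 1 (803)
Remaining (n=12): Σ = 7566, mean = 7566/12 = 630.500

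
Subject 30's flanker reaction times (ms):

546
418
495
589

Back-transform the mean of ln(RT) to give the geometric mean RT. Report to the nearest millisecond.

ln(RT): 6.3026, 6.0355, 6.2046, 6.3784
Mean ln(RT) = 24.9211/4 = 6.23027
Geometric mean = exp(6.23027) = 507.89 ms

508 ms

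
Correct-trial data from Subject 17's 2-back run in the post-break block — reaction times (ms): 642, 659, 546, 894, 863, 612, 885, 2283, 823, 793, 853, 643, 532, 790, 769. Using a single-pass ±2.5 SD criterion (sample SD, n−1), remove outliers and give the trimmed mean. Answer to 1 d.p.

n = 15, ΣRT = 12587, M = 839.133
Σ(x−M)² = 2441973.73; s = √(2441973.73/14) = 417.644
Cutoffs: 839.133 ± 2.5·417.644 → [-205.0, 1883.2]
Outside: 2283 → excluded.
Retained (n=14): Σ = 10304, mean = 10304/14 = 736.000

736.0 ms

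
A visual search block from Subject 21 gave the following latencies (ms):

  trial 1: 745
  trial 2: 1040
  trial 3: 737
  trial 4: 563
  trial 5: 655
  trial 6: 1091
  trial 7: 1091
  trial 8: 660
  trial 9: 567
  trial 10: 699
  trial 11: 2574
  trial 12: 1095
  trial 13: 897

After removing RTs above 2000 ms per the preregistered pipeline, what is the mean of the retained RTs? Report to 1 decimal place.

Excluded: 2574
Retained (n=12): Σ = 9840
Mean = 9840/12 = 820.0000

820.0 ms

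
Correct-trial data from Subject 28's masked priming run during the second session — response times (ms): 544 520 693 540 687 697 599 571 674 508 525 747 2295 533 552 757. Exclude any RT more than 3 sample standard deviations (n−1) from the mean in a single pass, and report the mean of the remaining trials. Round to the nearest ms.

610 ms

n = 16, ΣRT = 11442, M = 715.125
Σ(x−M)² = 2773185.75; s = √(2773185.75/15) = 429.976
Cutoffs: 715.125 ± 3·429.976 → [-574.8, 2005.1]
Outside: 2295 → excluded.
Retained (n=15): Σ = 9147, mean = 9147/15 = 609.800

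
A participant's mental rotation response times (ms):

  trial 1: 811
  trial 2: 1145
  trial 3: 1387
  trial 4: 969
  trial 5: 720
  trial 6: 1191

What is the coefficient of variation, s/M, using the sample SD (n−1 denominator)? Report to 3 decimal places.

n = 6, Σ = 6223, M = 1037.1667
Σ(x−M)² = 314068.833; s = √(314068.833/5) = 250.6267
CV = 250.6267 / 1037.1667 = 0.24165

0.242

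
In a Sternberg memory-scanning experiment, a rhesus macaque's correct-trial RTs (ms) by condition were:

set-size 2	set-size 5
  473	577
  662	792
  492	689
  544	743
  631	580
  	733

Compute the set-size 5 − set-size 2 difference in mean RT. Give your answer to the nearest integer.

125 ms

M(set-size 2) = 2802/5 = 560.400
M(set-size 5) = 4114/6 = 685.667
Difference = 685.667 − 560.400 = 125.267 ms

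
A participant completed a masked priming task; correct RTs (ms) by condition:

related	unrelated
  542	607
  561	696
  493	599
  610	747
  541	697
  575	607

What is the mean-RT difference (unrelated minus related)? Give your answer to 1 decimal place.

M(related) = 3322/6 = 553.667
M(unrelated) = 3953/6 = 658.833
Difference = 658.833 − 553.667 = 105.167 ms

105.2 ms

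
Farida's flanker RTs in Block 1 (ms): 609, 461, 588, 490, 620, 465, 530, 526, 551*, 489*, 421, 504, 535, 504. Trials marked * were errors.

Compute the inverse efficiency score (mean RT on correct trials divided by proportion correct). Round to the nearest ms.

Correct trials (n=12): 609, 461, 588, 490, 620, 465, 530, 526, 421, 504, 535, 504
Mean correct RT = 6253/12 = 521.0833 ms
Proportion correct = 12/14
IES = 521.0833 / (12/14) = 607.931 ms

608 ms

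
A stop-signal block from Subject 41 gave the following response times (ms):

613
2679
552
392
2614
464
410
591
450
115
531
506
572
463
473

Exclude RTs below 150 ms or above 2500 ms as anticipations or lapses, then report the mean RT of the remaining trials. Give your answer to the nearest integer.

Excluded: 115, 2614, 2679
Retained (n=12): Σ = 6017
Mean = 6017/12 = 501.4167

501 ms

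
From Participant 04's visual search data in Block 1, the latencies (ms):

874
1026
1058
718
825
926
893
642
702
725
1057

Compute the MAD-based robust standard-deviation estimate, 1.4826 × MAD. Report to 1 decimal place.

Sorted: 642, 702, 718, 725, 825, 874, 893, 926, 1026, 1057, 1058 → median = 874
|x − 874| sorted: 0, 19, 49, 52, 149, 152, 156, 172, 183, 184, 232 → MAD = 152
Robust SD ≈ 1.4826 × 152 = 225.355

225.4 ms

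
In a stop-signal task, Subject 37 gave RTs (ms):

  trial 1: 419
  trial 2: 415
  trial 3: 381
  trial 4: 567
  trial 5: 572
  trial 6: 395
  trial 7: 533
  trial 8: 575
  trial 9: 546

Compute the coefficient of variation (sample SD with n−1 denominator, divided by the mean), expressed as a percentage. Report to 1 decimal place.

n = 9, Σ = 4403, M = 489.2222
Σ(x−M)² = 56429.556; s = √(56429.556/8) = 83.9863
CV = 83.9863 / 489.2222 = 0.17167 = 17.167%

17.2%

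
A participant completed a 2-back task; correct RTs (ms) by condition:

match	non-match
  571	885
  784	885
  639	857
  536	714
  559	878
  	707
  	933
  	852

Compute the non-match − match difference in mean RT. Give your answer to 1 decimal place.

221.1 ms

M(match) = 3089/5 = 617.800
M(non-match) = 6711/8 = 838.875
Difference = 838.875 − 617.800 = 221.075 ms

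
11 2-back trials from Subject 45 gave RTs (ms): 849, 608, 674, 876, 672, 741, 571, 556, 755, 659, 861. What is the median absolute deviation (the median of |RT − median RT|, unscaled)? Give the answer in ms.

81 ms

Sorted: 556, 571, 608, 659, 672, 674, 741, 755, 849, 861, 876 → median = 674
|x − 674|: 175, 66, 0, 202, 2, 67, 103, 118, 81, 15, 187
Sorted deviations: 0, 2, 15, 66, 67, 81, 103, 118, 175, 187, 202 → MAD = 81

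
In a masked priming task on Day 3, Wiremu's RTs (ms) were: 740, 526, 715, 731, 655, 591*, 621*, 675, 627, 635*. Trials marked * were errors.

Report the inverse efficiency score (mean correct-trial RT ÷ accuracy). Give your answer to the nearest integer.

Correct trials (n=7): 740, 526, 715, 731, 655, 675, 627
Mean correct RT = 4669/7 = 667.0000 ms
Proportion correct = 7/10
IES = 667.0000 / (7/10) = 952.857 ms

953 ms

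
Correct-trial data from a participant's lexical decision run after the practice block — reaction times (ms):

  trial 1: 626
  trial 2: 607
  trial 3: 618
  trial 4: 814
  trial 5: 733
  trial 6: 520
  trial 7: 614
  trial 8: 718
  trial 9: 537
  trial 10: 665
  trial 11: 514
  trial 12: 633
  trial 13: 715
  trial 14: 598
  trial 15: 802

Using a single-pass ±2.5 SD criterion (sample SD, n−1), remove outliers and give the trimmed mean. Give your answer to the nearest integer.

n = 15, ΣRT = 9714, M = 647.600
Σ(x−M)² = 121779.60; s = √(121779.60/14) = 93.266
Cutoffs: 647.600 ± 2.5·93.266 → [414.4, 880.8]
No RTs fall outside the cutoffs; all 15 retained. Mean = 9714/15 = 647.600

648 ms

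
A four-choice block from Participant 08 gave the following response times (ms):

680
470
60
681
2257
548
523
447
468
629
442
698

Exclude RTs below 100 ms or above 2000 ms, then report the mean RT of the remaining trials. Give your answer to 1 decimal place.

558.6 ms

Excluded: 60, 2257
Retained (n=10): Σ = 5586
Mean = 5586/10 = 558.6000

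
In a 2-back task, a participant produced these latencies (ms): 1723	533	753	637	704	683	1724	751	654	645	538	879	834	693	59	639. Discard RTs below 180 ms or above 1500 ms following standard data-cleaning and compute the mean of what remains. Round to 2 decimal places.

Excluded: 59, 1723, 1724
Retained (n=13): Σ = 8943
Mean = 8943/13 = 687.9231

687.92 ms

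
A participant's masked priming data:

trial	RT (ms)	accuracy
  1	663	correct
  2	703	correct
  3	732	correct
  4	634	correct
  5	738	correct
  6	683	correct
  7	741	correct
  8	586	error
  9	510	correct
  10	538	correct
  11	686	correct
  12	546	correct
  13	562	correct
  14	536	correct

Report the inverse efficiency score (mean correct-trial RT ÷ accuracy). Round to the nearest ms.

Correct trials (n=13): 663, 703, 732, 634, 738, 683, 741, 510, 538, 686, 546, 562, 536
Mean correct RT = 8272/13 = 636.3077 ms
Proportion correct = 13/14
IES = 636.3077 / (13/14) = 685.254 ms

685 ms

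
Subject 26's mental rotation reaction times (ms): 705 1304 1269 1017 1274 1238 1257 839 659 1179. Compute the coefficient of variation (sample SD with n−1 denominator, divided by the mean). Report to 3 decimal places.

n = 10, Σ = 10741, M = 1074.1000
Σ(x−M)² = 569194.900; s = √(569194.900/9) = 251.4834
CV = 251.4834 / 1074.1000 = 0.23413

0.234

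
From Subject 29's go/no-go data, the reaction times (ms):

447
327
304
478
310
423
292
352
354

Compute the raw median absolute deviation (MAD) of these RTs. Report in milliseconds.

Sorted: 292, 304, 310, 327, 352, 354, 423, 447, 478 → median = 352
|x − 352|: 95, 25, 48, 126, 42, 71, 60, 0, 2
Sorted deviations: 0, 2, 25, 42, 48, 60, 71, 95, 126 → MAD = 48

48 ms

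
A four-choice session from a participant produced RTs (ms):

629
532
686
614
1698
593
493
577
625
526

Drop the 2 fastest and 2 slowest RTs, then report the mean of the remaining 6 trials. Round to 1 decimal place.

595.0 ms

Sorted: 493, 526, 532, 577, 593, 614, 625, 629, 686, 1698
Drop lowest 2 (493, 526) and highest 2 (686, 1698)
Remaining (n=6): Σ = 3570, mean = 3570/6 = 595.000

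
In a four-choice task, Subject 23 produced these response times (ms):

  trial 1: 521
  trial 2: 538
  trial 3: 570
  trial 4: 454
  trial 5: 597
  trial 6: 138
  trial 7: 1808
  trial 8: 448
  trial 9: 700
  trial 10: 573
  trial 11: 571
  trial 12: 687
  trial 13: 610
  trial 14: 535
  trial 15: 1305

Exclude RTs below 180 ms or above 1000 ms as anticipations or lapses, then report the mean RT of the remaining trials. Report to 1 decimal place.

Excluded: 138, 1305, 1808
Retained (n=12): Σ = 6804
Mean = 6804/12 = 567.0000

567.0 ms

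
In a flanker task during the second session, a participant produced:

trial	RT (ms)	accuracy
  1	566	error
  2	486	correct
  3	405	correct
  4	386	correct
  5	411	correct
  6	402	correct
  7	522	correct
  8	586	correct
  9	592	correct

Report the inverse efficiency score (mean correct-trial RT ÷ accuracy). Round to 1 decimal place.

Correct trials (n=8): 486, 405, 386, 411, 402, 522, 586, 592
Mean correct RT = 3790/8 = 473.7500 ms
Proportion correct = 8/9
IES = 473.7500 / (8/9) = 532.969 ms

533.0 ms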